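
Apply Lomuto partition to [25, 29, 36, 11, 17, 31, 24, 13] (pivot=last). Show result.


Elements <= 13 go left of pivot.
Result: [11, 13, 36, 25, 17, 31, 24, 29], pivot at index 1


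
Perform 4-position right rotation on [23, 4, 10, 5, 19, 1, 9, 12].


Right rotate by 4: [19, 1, 9, 12, 23, 4, 10, 5]


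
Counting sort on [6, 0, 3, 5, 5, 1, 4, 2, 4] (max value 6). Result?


Count array: [1, 1, 1, 1, 2, 2, 1]
Reconstruct: [0, 1, 2, 3, 4, 4, 5, 5, 6]


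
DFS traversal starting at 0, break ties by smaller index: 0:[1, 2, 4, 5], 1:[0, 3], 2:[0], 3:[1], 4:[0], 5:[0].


DFS stack-based: start with [0]
Visit order: [0, 1, 3, 2, 4, 5]


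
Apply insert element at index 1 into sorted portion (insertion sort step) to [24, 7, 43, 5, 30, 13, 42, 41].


After one pass: [7, 24, 43, 5, 30, 13, 42, 41]


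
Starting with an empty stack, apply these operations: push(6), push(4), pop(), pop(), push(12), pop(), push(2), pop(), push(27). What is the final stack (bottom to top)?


push(6) -> [6]
push(4) -> [6, 4]
pop() returns 4 -> [6]
pop() returns 6 -> []
push(12) -> [12]
pop() returns 12 -> []
push(2) -> [2]
pop() returns 2 -> []
push(27) -> [27]
Final stack (bottom to top): [27]


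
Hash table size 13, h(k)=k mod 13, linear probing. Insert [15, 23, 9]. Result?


Insertions: 15->slot 2; 23->slot 10; 9->slot 9
Table: [None, None, 15, None, None, None, None, None, None, 9, 23, None, None]


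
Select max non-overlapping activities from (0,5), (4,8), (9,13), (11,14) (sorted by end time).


Greedy: pick earliest-ending, then skip overlaps.
Selected (2 activities): [(0, 5), (9, 13)]


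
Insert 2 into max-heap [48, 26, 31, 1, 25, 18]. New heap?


Append 2: [48, 26, 31, 1, 25, 18, 2]
Bubble up: no swaps needed
Result: [48, 26, 31, 1, 25, 18, 2]


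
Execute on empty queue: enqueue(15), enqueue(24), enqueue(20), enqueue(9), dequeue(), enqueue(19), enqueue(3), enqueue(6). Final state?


enqueue(15) -> [15]
enqueue(24) -> [15, 24]
enqueue(20) -> [15, 24, 20]
enqueue(9) -> [15, 24, 20, 9]
dequeue() returns 15 -> [24, 20, 9]
enqueue(19) -> [24, 20, 9, 19]
enqueue(3) -> [24, 20, 9, 19, 3]
enqueue(6) -> [24, 20, 9, 19, 3, 6]
Final queue (front to back): [24, 20, 9, 19, 3, 6]


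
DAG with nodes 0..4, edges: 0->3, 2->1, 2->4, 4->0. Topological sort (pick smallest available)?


Kahn's algorithm, process smallest node first
Order: [2, 1, 4, 0, 3]


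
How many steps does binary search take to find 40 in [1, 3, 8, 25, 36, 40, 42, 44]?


Search for 40:
[0,7] mid=3 arr[3]=25
[4,7] mid=5 arr[5]=40
Total: 2 comparisons


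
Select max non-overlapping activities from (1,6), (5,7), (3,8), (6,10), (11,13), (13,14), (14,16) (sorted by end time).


Greedy: pick earliest-ending, then skip overlaps.
Selected (5 activities): [(1, 6), (6, 10), (11, 13), (13, 14), (14, 16)]


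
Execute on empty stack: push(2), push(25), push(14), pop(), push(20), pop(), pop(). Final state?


push(2) -> [2]
push(25) -> [2, 25]
push(14) -> [2, 25, 14]
pop() returns 14 -> [2, 25]
push(20) -> [2, 25, 20]
pop() returns 20 -> [2, 25]
pop() returns 25 -> [2]
Final stack (bottom to top): [2]


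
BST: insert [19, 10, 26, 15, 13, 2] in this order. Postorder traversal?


Root = 19; build tree by BST insertion.
Postorder traversal: [2, 13, 15, 10, 26, 19]


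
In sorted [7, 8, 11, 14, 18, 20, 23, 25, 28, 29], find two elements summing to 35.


Two pointers: lo=0, hi=9
Found pair: (7, 28) summing to 35


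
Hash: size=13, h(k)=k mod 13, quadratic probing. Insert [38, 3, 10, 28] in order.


Insertions: 38->slot 12; 3->slot 3; 10->slot 10; 28->slot 2
Table: [None, None, 28, 3, None, None, None, None, None, None, 10, None, 38]


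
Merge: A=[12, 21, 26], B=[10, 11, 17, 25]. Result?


Compare heads, take smaller each step.
Merged: [10, 11, 12, 17, 21, 25, 26]


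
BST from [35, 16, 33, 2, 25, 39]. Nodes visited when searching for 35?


BST root = 35
Search for 35: compare at each node
Path: [35]


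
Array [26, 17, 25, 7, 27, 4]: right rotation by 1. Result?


Right rotate by 1: [4, 26, 17, 25, 7, 27]


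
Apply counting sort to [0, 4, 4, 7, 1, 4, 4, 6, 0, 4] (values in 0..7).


Count array: [2, 1, 0, 0, 5, 0, 1, 1]
Reconstruct: [0, 0, 1, 4, 4, 4, 4, 4, 6, 7]


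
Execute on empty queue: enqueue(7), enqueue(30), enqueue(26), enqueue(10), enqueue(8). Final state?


enqueue(7) -> [7]
enqueue(30) -> [7, 30]
enqueue(26) -> [7, 30, 26]
enqueue(10) -> [7, 30, 26, 10]
enqueue(8) -> [7, 30, 26, 10, 8]
Final queue (front to back): [7, 30, 26, 10, 8]


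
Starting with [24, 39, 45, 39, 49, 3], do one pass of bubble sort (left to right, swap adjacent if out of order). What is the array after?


After one pass: [24, 39, 39, 45, 3, 49]


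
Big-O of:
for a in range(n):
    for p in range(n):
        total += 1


Per nesting level: O(n) * O(n) = O(n^2)
Complexity: O(n^2)


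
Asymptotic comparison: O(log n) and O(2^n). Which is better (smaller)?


logarithmic grows slower than exponential
O(log n) is asymptotically smaller; O(2^n) grows faster


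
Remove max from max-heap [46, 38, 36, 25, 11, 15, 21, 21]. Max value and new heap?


Max = 46
Replace root with last, heapify down
Resulting heap: [38, 25, 36, 21, 11, 15, 21]


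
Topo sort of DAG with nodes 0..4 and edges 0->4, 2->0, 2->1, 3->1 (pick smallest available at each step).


Kahn's algorithm, process smallest node first
Order: [2, 0, 3, 1, 4]


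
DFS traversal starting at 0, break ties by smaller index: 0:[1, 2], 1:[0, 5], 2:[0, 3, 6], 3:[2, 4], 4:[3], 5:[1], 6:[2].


DFS stack-based: start with [0]
Visit order: [0, 1, 5, 2, 3, 4, 6]


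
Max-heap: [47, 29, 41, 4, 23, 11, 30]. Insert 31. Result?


Append 31: [47, 29, 41, 4, 23, 11, 30, 31]
Bubble up: swap idx 7(31) with idx 3(4); swap idx 3(31) with idx 1(29)
Result: [47, 31, 41, 29, 23, 11, 30, 4]


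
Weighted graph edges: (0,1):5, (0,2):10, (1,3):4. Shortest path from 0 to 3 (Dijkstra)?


Dijkstra from 0:
Distances: {0: 0, 1: 5, 2: 10, 3: 9}
Shortest distance to 3 = 9, path = [0, 1, 3]


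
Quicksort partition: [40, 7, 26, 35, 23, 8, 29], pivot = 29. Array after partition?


Elements <= 29 go left of pivot.
Result: [7, 26, 23, 8, 29, 35, 40], pivot at index 4


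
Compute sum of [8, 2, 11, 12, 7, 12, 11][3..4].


Prefix sums: [0, 8, 10, 21, 33, 40, 52, 63]
Sum[3..4] = prefix[5] - prefix[3] = 40 - 21 = 19


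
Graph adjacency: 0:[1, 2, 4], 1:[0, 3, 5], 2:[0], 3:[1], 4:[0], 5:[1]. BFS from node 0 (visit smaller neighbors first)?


BFS queue: start with [0]
Visit order: [0, 1, 2, 4, 3, 5]


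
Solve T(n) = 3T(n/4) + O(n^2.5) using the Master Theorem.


a=3, b=4, c=2.5. log_4(3)=0.792 < c=2.5. Case 3: O(n^c) = O(n^2.500)
Complexity: O(n^2.500)


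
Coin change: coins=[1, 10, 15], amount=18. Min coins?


dp[0]=0; dp[i]=1+min(dp[i-c] for c in coins)
...dp[13]=4, dp[14]=5, dp[15]=1, dp[16]=2, dp[17]=3, dp[18]=4
Minimum coins for 18 = 4


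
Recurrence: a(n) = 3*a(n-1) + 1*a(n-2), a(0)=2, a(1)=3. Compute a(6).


Build bottom-up:
...a(4)=119, a(5)=393, a(6)=3*393+1*119=1298


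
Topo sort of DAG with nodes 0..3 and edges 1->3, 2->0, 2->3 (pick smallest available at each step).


Kahn's algorithm, process smallest node first
Order: [1, 2, 0, 3]


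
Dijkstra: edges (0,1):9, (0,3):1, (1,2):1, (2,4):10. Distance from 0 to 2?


Dijkstra from 0:
Distances: {0: 0, 1: 9, 2: 10, 3: 1, 4: 20}
Shortest distance to 2 = 10, path = [0, 1, 2]


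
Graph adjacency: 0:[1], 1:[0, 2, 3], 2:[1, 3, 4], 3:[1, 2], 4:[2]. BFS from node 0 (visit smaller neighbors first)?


BFS queue: start with [0]
Visit order: [0, 1, 2, 3, 4]


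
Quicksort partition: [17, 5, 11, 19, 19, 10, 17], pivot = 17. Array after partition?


Elements <= 17 go left of pivot.
Result: [17, 5, 11, 10, 17, 19, 19], pivot at index 4


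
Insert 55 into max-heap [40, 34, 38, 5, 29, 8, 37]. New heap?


Append 55: [40, 34, 38, 5, 29, 8, 37, 55]
Bubble up: swap idx 7(55) with idx 3(5); swap idx 3(55) with idx 1(34); swap idx 1(55) with idx 0(40)
Result: [55, 40, 38, 34, 29, 8, 37, 5]


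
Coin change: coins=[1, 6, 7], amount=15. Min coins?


dp[0]=0; dp[i]=1+min(dp[i-c] for c in coins)
...dp[10]=4, dp[11]=5, dp[12]=2, dp[13]=2, dp[14]=2, dp[15]=3
Minimum coins for 15 = 3


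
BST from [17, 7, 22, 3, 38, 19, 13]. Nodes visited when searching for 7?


BST root = 17
Search for 7: compare at each node
Path: [17, 7]


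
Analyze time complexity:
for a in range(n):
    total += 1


Per nesting level: O(n) = O(n)
Complexity: O(n)


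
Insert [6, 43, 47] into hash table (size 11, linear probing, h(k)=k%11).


Insertions: 6->slot 6; 43->slot 10; 47->slot 3
Table: [None, None, None, 47, None, None, 6, None, None, None, 43]


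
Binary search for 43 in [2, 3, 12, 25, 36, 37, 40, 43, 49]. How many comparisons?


Search for 43:
[0,8] mid=4 arr[4]=36
[5,8] mid=6 arr[6]=40
[7,8] mid=7 arr[7]=43
Total: 3 comparisons


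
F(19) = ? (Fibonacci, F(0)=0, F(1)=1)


F(n)=F(n-1)+F(n-2)
...F(17)=1597, F(18)=2584, F(19)=4181


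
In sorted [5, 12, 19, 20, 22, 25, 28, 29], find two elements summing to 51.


Two pointers: lo=0, hi=7
Found pair: (22, 29) summing to 51


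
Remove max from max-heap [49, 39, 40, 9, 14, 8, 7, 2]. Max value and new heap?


Max = 49
Replace root with last, heapify down
Resulting heap: [40, 39, 8, 9, 14, 2, 7]


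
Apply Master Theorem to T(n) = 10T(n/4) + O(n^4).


a=10, b=4, c=4. log_4(10)=1.661 < c=4. Case 3: O(n^c) = O(n^4)
Complexity: O(n^4)


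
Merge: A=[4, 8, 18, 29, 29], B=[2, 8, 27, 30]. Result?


Compare heads, take smaller each step.
Merged: [2, 4, 8, 8, 18, 27, 29, 29, 30]


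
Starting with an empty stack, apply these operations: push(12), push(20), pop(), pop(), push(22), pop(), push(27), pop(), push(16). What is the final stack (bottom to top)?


push(12) -> [12]
push(20) -> [12, 20]
pop() returns 20 -> [12]
pop() returns 12 -> []
push(22) -> [22]
pop() returns 22 -> []
push(27) -> [27]
pop() returns 27 -> []
push(16) -> [16]
Final stack (bottom to top): [16]


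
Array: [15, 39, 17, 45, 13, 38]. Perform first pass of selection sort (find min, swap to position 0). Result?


After one pass: [13, 39, 17, 45, 15, 38]


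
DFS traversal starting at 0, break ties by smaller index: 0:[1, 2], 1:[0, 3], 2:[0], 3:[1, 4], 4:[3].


DFS stack-based: start with [0]
Visit order: [0, 1, 3, 4, 2]


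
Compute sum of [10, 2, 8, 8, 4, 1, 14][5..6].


Prefix sums: [0, 10, 12, 20, 28, 32, 33, 47]
Sum[5..6] = prefix[7] - prefix[5] = 47 - 32 = 15


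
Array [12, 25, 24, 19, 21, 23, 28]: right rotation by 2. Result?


Right rotate by 2: [23, 28, 12, 25, 24, 19, 21]


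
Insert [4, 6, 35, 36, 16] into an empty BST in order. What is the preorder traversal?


Root = 4; build tree by BST insertion.
Preorder traversal: [4, 6, 35, 16, 36]


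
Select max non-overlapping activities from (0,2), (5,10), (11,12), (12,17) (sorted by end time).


Greedy: pick earliest-ending, then skip overlaps.
Selected (4 activities): [(0, 2), (5, 10), (11, 12), (12, 17)]


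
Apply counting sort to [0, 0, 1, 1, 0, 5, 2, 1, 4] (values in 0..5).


Count array: [3, 3, 1, 0, 1, 1]
Reconstruct: [0, 0, 0, 1, 1, 1, 2, 4, 5]


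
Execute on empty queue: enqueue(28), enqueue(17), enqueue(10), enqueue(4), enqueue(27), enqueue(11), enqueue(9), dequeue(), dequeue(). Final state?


enqueue(28) -> [28]
enqueue(17) -> [28, 17]
enqueue(10) -> [28, 17, 10]
enqueue(4) -> [28, 17, 10, 4]
enqueue(27) -> [28, 17, 10, 4, 27]
enqueue(11) -> [28, 17, 10, 4, 27, 11]
enqueue(9) -> [28, 17, 10, 4, 27, 11, 9]
dequeue() returns 28 -> [17, 10, 4, 27, 11, 9]
dequeue() returns 17 -> [10, 4, 27, 11, 9]
Final queue (front to back): [10, 4, 27, 11, 9]


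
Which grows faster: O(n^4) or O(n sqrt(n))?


n^1.5 grows slower than quartic
O(n sqrt(n)) is asymptotically smaller; O(n^4) grows faster


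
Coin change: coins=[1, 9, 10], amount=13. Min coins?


dp[0]=0; dp[i]=1+min(dp[i-c] for c in coins)
...dp[8]=8, dp[9]=1, dp[10]=1, dp[11]=2, dp[12]=3, dp[13]=4
Minimum coins for 13 = 4


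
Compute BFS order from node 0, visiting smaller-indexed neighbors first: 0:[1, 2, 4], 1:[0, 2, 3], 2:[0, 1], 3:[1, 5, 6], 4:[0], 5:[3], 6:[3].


BFS queue: start with [0]
Visit order: [0, 1, 2, 4, 3, 5, 6]


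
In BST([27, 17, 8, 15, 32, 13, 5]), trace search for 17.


BST root = 27
Search for 17: compare at each node
Path: [27, 17]


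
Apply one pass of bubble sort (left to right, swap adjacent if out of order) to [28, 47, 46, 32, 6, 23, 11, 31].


After one pass: [28, 46, 32, 6, 23, 11, 31, 47]


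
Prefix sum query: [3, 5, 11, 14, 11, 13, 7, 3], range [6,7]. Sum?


Prefix sums: [0, 3, 8, 19, 33, 44, 57, 64, 67]
Sum[6..7] = prefix[8] - prefix[6] = 67 - 57 = 10


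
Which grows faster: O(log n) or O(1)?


constant grows slower than logarithmic
O(1) is asymptotically smaller; O(log n) grows faster


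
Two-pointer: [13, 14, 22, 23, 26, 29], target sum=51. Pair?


Two pointers: lo=0, hi=5
Found pair: (22, 29) summing to 51


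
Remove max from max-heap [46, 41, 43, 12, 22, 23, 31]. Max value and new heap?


Max = 46
Replace root with last, heapify down
Resulting heap: [43, 41, 31, 12, 22, 23]


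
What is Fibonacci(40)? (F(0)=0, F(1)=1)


F(n)=F(n-1)+F(n-2)
...F(38)=39088169, F(39)=63245986, F(40)=102334155


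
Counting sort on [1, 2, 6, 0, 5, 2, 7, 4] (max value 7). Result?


Count array: [1, 1, 2, 0, 1, 1, 1, 1]
Reconstruct: [0, 1, 2, 2, 4, 5, 6, 7]


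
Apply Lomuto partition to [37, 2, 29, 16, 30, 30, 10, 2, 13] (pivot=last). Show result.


Elements <= 13 go left of pivot.
Result: [2, 10, 2, 13, 30, 30, 37, 29, 16], pivot at index 3


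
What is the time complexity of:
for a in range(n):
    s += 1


Per nesting level: O(n) = O(n)
Complexity: O(n)


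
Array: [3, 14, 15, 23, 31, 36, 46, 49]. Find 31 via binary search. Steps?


Search for 31:
[0,7] mid=3 arr[3]=23
[4,7] mid=5 arr[5]=36
[4,4] mid=4 arr[4]=31
Total: 3 comparisons


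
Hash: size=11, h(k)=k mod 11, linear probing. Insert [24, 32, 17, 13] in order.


Insertions: 24->slot 2; 32->slot 10; 17->slot 6; 13->slot 3
Table: [None, None, 24, 13, None, None, 17, None, None, None, 32]


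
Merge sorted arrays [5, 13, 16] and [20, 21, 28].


Compare heads, take smaller each step.
Merged: [5, 13, 16, 20, 21, 28]


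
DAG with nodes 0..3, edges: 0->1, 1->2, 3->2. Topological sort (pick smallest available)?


Kahn's algorithm, process smallest node first
Order: [0, 1, 3, 2]


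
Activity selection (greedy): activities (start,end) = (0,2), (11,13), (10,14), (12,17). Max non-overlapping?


Greedy: pick earliest-ending, then skip overlaps.
Selected (2 activities): [(0, 2), (11, 13)]


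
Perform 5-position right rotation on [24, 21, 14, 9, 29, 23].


Right rotate by 5: [21, 14, 9, 29, 23, 24]


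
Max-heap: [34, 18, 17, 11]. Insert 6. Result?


Append 6: [34, 18, 17, 11, 6]
Bubble up: no swaps needed
Result: [34, 18, 17, 11, 6]


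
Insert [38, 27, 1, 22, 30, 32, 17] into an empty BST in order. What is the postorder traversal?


Root = 38; build tree by BST insertion.
Postorder traversal: [17, 22, 1, 32, 30, 27, 38]


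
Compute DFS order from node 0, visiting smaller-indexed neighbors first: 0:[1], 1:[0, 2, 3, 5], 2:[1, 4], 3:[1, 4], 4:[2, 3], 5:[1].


DFS stack-based: start with [0]
Visit order: [0, 1, 2, 4, 3, 5]


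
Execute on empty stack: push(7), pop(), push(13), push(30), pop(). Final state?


push(7) -> [7]
pop() returns 7 -> []
push(13) -> [13]
push(30) -> [13, 30]
pop() returns 30 -> [13]
Final stack (bottom to top): [13]


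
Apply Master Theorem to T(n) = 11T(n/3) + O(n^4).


a=11, b=3, c=4. log_3(11)=2.183 < c=4. Case 3: O(n^c) = O(n^4)
Complexity: O(n^4)


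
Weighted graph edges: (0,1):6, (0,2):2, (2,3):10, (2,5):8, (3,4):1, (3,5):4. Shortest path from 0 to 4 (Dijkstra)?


Dijkstra from 0:
Distances: {0: 0, 1: 6, 2: 2, 3: 12, 4: 13, 5: 10}
Shortest distance to 4 = 13, path = [0, 2, 3, 4]


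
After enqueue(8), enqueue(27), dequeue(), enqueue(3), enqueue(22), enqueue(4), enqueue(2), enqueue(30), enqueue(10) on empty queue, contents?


enqueue(8) -> [8]
enqueue(27) -> [8, 27]
dequeue() returns 8 -> [27]
enqueue(3) -> [27, 3]
enqueue(22) -> [27, 3, 22]
enqueue(4) -> [27, 3, 22, 4]
enqueue(2) -> [27, 3, 22, 4, 2]
enqueue(30) -> [27, 3, 22, 4, 2, 30]
enqueue(10) -> [27, 3, 22, 4, 2, 30, 10]
Final queue (front to back): [27, 3, 22, 4, 2, 30, 10]


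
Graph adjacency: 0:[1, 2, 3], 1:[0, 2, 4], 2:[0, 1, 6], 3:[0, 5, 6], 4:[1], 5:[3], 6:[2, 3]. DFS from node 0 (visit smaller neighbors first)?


DFS stack-based: start with [0]
Visit order: [0, 1, 2, 6, 3, 5, 4]


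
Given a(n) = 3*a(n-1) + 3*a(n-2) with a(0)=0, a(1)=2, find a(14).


Build bottom-up:
...a(12)=3849120, a(13)=14593122, a(14)=3*14593122+3*3849120=55326726


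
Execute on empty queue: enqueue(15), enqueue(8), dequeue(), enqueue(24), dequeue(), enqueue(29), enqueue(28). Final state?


enqueue(15) -> [15]
enqueue(8) -> [15, 8]
dequeue() returns 15 -> [8]
enqueue(24) -> [8, 24]
dequeue() returns 8 -> [24]
enqueue(29) -> [24, 29]
enqueue(28) -> [24, 29, 28]
Final queue (front to back): [24, 29, 28]


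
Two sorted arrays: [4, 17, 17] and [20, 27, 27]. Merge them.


Compare heads, take smaller each step.
Merged: [4, 17, 17, 20, 27, 27]


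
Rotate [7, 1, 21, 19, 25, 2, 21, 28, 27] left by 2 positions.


Left rotate by 2: [21, 19, 25, 2, 21, 28, 27, 7, 1]


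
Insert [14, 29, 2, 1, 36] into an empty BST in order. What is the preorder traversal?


Root = 14; build tree by BST insertion.
Preorder traversal: [14, 2, 1, 29, 36]


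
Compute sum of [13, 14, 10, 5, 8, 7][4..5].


Prefix sums: [0, 13, 27, 37, 42, 50, 57]
Sum[4..5] = prefix[6] - prefix[4] = 57 - 42 = 15


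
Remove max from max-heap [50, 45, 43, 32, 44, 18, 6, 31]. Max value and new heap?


Max = 50
Replace root with last, heapify down
Resulting heap: [45, 44, 43, 32, 31, 18, 6]


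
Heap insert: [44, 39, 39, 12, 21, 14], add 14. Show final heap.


Append 14: [44, 39, 39, 12, 21, 14, 14]
Bubble up: no swaps needed
Result: [44, 39, 39, 12, 21, 14, 14]


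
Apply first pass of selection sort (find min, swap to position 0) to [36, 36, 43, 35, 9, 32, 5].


After one pass: [5, 36, 43, 35, 9, 32, 36]


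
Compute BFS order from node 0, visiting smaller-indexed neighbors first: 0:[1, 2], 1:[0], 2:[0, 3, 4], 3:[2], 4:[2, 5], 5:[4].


BFS queue: start with [0]
Visit order: [0, 1, 2, 3, 4, 5]


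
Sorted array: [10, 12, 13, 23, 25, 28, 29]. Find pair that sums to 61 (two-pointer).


Two pointers: lo=0, hi=6
No pair sums to 61


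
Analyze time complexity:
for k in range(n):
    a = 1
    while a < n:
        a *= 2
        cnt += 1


Per nesting level: O(n) * O(log n) = O(n log n)
Complexity: O(n log n)


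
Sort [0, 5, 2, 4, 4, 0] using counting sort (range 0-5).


Count array: [2, 0, 1, 0, 2, 1]
Reconstruct: [0, 0, 2, 4, 4, 5]


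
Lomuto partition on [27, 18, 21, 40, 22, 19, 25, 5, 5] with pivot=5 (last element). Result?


Elements <= 5 go left of pivot.
Result: [5, 5, 21, 40, 22, 19, 25, 27, 18], pivot at index 1


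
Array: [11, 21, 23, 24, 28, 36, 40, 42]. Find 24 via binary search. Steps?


Search for 24:
[0,7] mid=3 arr[3]=24
Total: 1 comparisons


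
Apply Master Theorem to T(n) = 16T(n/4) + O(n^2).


a=16, b=4, c=2. log_4(16)=2 = c=2. Case 2: O(n^c log n) = O(n^2 log n)
Complexity: O(n^2 log n)


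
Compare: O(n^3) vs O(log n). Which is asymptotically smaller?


logarithmic grows slower than cubic
O(log n) is asymptotically smaller; O(n^3) grows faster


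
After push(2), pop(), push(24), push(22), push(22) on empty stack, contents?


push(2) -> [2]
pop() returns 2 -> []
push(24) -> [24]
push(22) -> [24, 22]
push(22) -> [24, 22, 22]
Final stack (bottom to top): [24, 22, 22]


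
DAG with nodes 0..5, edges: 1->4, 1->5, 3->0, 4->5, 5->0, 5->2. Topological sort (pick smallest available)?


Kahn's algorithm, process smallest node first
Order: [1, 3, 4, 5, 0, 2]


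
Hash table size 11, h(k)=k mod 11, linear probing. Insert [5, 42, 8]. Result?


Insertions: 5->slot 5; 42->slot 9; 8->slot 8
Table: [None, None, None, None, None, 5, None, None, 8, 42, None]


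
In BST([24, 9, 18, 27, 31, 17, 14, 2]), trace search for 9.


BST root = 24
Search for 9: compare at each node
Path: [24, 9]


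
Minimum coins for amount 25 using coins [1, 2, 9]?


dp[0]=0; dp[i]=1+min(dp[i-c] for c in coins)
...dp[20]=3, dp[21]=4, dp[22]=4, dp[23]=5, dp[24]=5, dp[25]=6
Minimum coins for 25 = 6


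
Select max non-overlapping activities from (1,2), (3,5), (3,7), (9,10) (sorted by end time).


Greedy: pick earliest-ending, then skip overlaps.
Selected (3 activities): [(1, 2), (3, 5), (9, 10)]


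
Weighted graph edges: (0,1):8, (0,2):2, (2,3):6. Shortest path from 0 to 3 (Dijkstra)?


Dijkstra from 0:
Distances: {0: 0, 1: 8, 2: 2, 3: 8}
Shortest distance to 3 = 8, path = [0, 2, 3]


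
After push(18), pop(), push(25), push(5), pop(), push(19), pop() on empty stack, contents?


push(18) -> [18]
pop() returns 18 -> []
push(25) -> [25]
push(5) -> [25, 5]
pop() returns 5 -> [25]
push(19) -> [25, 19]
pop() returns 19 -> [25]
Final stack (bottom to top): [25]


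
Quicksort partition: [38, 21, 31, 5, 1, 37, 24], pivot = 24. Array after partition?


Elements <= 24 go left of pivot.
Result: [21, 5, 1, 24, 31, 37, 38], pivot at index 3


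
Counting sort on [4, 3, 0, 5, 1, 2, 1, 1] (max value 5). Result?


Count array: [1, 3, 1, 1, 1, 1]
Reconstruct: [0, 1, 1, 1, 2, 3, 4, 5]


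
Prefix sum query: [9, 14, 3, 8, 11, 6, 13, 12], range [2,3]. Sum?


Prefix sums: [0, 9, 23, 26, 34, 45, 51, 64, 76]
Sum[2..3] = prefix[4] - prefix[2] = 34 - 23 = 11


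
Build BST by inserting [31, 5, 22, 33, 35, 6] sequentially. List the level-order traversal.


Root = 31; build tree by BST insertion.
Level-Order traversal: [31, 5, 33, 22, 35, 6]


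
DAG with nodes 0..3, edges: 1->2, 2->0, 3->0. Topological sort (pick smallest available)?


Kahn's algorithm, process smallest node first
Order: [1, 2, 3, 0]


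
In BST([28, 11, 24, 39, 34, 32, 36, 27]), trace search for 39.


BST root = 28
Search for 39: compare at each node
Path: [28, 39]


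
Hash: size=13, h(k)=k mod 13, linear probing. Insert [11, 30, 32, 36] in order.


Insertions: 11->slot 11; 30->slot 4; 32->slot 6; 36->slot 10
Table: [None, None, None, None, 30, None, 32, None, None, None, 36, 11, None]


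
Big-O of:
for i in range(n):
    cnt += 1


Per nesting level: O(n) = O(n)
Complexity: O(n)


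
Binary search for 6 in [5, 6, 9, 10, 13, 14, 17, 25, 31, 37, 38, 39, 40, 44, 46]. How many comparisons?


Search for 6:
[0,14] mid=7 arr[7]=25
[0,6] mid=3 arr[3]=10
[0,2] mid=1 arr[1]=6
Total: 3 comparisons


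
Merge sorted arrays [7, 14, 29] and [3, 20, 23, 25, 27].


Compare heads, take smaller each step.
Merged: [3, 7, 14, 20, 23, 25, 27, 29]


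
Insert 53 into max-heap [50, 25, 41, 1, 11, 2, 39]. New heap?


Append 53: [50, 25, 41, 1, 11, 2, 39, 53]
Bubble up: swap idx 7(53) with idx 3(1); swap idx 3(53) with idx 1(25); swap idx 1(53) with idx 0(50)
Result: [53, 50, 41, 25, 11, 2, 39, 1]


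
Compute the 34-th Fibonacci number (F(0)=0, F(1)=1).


F(n)=F(n-1)+F(n-2)
...F(32)=2178309, F(33)=3524578, F(34)=5702887


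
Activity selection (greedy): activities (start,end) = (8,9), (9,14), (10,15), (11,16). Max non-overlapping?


Greedy: pick earliest-ending, then skip overlaps.
Selected (2 activities): [(8, 9), (9, 14)]


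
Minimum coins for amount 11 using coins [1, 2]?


dp[0]=0; dp[i]=1+min(dp[i-c] for c in coins)
...dp[6]=3, dp[7]=4, dp[8]=4, dp[9]=5, dp[10]=5, dp[11]=6
Minimum coins for 11 = 6


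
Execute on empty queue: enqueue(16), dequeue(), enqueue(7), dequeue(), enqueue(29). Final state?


enqueue(16) -> [16]
dequeue() returns 16 -> []
enqueue(7) -> [7]
dequeue() returns 7 -> []
enqueue(29) -> [29]
Final queue (front to back): [29]


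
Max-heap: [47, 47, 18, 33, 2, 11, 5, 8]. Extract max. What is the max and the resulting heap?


Max = 47
Replace root with last, heapify down
Resulting heap: [47, 33, 18, 8, 2, 11, 5]


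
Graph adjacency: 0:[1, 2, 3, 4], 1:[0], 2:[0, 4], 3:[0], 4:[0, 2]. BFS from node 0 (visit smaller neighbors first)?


BFS queue: start with [0]
Visit order: [0, 1, 2, 3, 4]


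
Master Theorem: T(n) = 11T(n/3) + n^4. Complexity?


a=11, b=3, c=4. log_3(11)=2.183 < c=4. Case 3: O(n^c) = O(n^4)
Complexity: O(n^4)


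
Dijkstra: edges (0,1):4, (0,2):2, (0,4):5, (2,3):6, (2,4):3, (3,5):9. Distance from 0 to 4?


Dijkstra from 0:
Distances: {0: 0, 1: 4, 2: 2, 3: 8, 4: 5, 5: 17}
Shortest distance to 4 = 5, path = [0, 4]


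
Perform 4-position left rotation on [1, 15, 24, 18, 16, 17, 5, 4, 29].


Left rotate by 4: [16, 17, 5, 4, 29, 1, 15, 24, 18]


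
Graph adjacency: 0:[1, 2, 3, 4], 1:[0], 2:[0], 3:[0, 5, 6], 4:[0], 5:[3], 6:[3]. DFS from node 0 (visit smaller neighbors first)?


DFS stack-based: start with [0]
Visit order: [0, 1, 2, 3, 5, 6, 4]


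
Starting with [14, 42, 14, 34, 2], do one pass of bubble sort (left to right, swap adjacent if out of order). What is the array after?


After one pass: [14, 14, 34, 2, 42]


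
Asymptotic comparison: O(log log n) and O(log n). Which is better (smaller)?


double-logarithmic grows slower than logarithmic
O(log log n) is asymptotically smaller; O(log n) grows faster


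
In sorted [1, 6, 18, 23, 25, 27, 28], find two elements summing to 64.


Two pointers: lo=0, hi=6
No pair sums to 64


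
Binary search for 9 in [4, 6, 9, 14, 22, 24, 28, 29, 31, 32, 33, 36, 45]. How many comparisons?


Search for 9:
[0,12] mid=6 arr[6]=28
[0,5] mid=2 arr[2]=9
Total: 2 comparisons


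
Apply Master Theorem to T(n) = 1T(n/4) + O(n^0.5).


a=1, b=4, c=0.5. log_4(1)=0 < c=0.5. Case 3: O(n^c) = O(sqrt(n))
Complexity: O(sqrt(n))


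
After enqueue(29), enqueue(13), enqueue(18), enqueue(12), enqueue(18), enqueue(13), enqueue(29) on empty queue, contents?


enqueue(29) -> [29]
enqueue(13) -> [29, 13]
enqueue(18) -> [29, 13, 18]
enqueue(12) -> [29, 13, 18, 12]
enqueue(18) -> [29, 13, 18, 12, 18]
enqueue(13) -> [29, 13, 18, 12, 18, 13]
enqueue(29) -> [29, 13, 18, 12, 18, 13, 29]
Final queue (front to back): [29, 13, 18, 12, 18, 13, 29]


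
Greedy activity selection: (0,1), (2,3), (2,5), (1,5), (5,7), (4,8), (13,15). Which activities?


Greedy: pick earliest-ending, then skip overlaps.
Selected (4 activities): [(0, 1), (2, 3), (5, 7), (13, 15)]


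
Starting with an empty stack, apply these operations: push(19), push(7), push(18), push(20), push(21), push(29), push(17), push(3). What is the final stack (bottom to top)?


push(19) -> [19]
push(7) -> [19, 7]
push(18) -> [19, 7, 18]
push(20) -> [19, 7, 18, 20]
push(21) -> [19, 7, 18, 20, 21]
push(29) -> [19, 7, 18, 20, 21, 29]
push(17) -> [19, 7, 18, 20, 21, 29, 17]
push(3) -> [19, 7, 18, 20, 21, 29, 17, 3]
Final stack (bottom to top): [19, 7, 18, 20, 21, 29, 17, 3]


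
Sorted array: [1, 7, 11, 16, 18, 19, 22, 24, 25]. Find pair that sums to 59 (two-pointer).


Two pointers: lo=0, hi=8
No pair sums to 59


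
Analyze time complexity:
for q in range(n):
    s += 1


Per nesting level: O(n) = O(n)
Complexity: O(n)


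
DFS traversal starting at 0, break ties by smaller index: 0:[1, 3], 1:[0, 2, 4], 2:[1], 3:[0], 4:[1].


DFS stack-based: start with [0]
Visit order: [0, 1, 2, 4, 3]


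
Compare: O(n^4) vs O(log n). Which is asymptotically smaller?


logarithmic grows slower than quartic
O(log n) is asymptotically smaller; O(n^4) grows faster


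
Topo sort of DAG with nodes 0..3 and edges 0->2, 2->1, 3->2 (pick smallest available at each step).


Kahn's algorithm, process smallest node first
Order: [0, 3, 2, 1]


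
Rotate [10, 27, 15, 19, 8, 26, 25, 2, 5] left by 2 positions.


Left rotate by 2: [15, 19, 8, 26, 25, 2, 5, 10, 27]


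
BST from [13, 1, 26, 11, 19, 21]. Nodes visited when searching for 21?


BST root = 13
Search for 21: compare at each node
Path: [13, 26, 19, 21]


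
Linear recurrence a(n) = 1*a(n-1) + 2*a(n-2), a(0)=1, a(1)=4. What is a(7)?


Build bottom-up:
...a(5)=54, a(6)=106, a(7)=1*106+2*54=214


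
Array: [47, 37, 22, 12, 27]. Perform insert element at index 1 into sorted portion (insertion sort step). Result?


After one pass: [37, 47, 22, 12, 27]


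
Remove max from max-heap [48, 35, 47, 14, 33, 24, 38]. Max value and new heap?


Max = 48
Replace root with last, heapify down
Resulting heap: [47, 35, 38, 14, 33, 24]


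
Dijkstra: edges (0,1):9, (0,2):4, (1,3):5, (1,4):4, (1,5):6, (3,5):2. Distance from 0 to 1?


Dijkstra from 0:
Distances: {0: 0, 1: 9, 2: 4, 3: 14, 4: 13, 5: 15}
Shortest distance to 1 = 9, path = [0, 1]


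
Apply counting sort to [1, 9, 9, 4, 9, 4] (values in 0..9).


Count array: [0, 1, 0, 0, 2, 0, 0, 0, 0, 3]
Reconstruct: [1, 4, 4, 9, 9, 9]


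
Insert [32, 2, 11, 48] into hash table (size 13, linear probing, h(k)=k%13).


Insertions: 32->slot 6; 2->slot 2; 11->slot 11; 48->slot 9
Table: [None, None, 2, None, None, None, 32, None, None, 48, None, 11, None]


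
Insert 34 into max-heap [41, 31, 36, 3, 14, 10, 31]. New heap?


Append 34: [41, 31, 36, 3, 14, 10, 31, 34]
Bubble up: swap idx 7(34) with idx 3(3); swap idx 3(34) with idx 1(31)
Result: [41, 34, 36, 31, 14, 10, 31, 3]


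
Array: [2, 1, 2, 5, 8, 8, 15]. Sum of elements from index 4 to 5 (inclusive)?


Prefix sums: [0, 2, 3, 5, 10, 18, 26, 41]
Sum[4..5] = prefix[6] - prefix[4] = 26 - 10 = 16


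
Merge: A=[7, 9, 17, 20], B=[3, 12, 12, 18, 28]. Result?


Compare heads, take smaller each step.
Merged: [3, 7, 9, 12, 12, 17, 18, 20, 28]


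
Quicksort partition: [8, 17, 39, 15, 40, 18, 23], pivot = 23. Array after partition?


Elements <= 23 go left of pivot.
Result: [8, 17, 15, 18, 23, 39, 40], pivot at index 4


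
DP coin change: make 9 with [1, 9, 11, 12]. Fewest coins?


dp[0]=0; dp[i]=1+min(dp[i-c] for c in coins)
...dp[4]=4, dp[5]=5, dp[6]=6, dp[7]=7, dp[8]=8, dp[9]=1
Minimum coins for 9 = 1


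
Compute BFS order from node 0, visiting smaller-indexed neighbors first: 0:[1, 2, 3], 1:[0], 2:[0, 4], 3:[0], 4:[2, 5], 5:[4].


BFS queue: start with [0]
Visit order: [0, 1, 2, 3, 4, 5]


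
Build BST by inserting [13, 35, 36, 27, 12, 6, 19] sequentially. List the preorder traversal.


Root = 13; build tree by BST insertion.
Preorder traversal: [13, 12, 6, 35, 27, 19, 36]


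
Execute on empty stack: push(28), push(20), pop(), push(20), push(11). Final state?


push(28) -> [28]
push(20) -> [28, 20]
pop() returns 20 -> [28]
push(20) -> [28, 20]
push(11) -> [28, 20, 11]
Final stack (bottom to top): [28, 20, 11]


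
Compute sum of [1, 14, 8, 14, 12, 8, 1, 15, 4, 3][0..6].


Prefix sums: [0, 1, 15, 23, 37, 49, 57, 58, 73, 77, 80]
Sum[0..6] = prefix[7] - prefix[0] = 58 - 0 = 58


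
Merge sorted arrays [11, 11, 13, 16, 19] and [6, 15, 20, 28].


Compare heads, take smaller each step.
Merged: [6, 11, 11, 13, 15, 16, 19, 20, 28]


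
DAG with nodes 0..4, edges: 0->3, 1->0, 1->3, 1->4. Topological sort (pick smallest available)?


Kahn's algorithm, process smallest node first
Order: [1, 0, 2, 3, 4]


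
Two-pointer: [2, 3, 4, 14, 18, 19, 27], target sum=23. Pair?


Two pointers: lo=0, hi=6
Found pair: (4, 19) summing to 23


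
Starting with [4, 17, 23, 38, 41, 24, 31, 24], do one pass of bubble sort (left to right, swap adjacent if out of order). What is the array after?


After one pass: [4, 17, 23, 38, 24, 31, 24, 41]


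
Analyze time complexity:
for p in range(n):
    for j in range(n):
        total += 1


Per nesting level: O(n) * O(n) = O(n^2)
Complexity: O(n^2)


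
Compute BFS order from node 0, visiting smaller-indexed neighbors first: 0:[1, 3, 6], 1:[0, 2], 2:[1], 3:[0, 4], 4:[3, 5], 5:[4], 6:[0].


BFS queue: start with [0]
Visit order: [0, 1, 3, 6, 2, 4, 5]


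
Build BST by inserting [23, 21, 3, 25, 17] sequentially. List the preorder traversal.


Root = 23; build tree by BST insertion.
Preorder traversal: [23, 21, 3, 17, 25]


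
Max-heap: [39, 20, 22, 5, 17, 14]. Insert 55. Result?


Append 55: [39, 20, 22, 5, 17, 14, 55]
Bubble up: swap idx 6(55) with idx 2(22); swap idx 2(55) with idx 0(39)
Result: [55, 20, 39, 5, 17, 14, 22]


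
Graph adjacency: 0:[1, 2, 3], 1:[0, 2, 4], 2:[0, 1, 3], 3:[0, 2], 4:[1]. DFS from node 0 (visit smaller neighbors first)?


DFS stack-based: start with [0]
Visit order: [0, 1, 2, 3, 4]


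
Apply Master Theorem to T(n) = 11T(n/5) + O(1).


a=11, b=5, c=0. log_5(11)=1.490 > c=0. Case 1: O(n^log_b(a)) = O(n^1.490)
Complexity: O(n^1.490)


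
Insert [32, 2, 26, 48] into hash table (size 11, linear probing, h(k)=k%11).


Insertions: 32->slot 10; 2->slot 2; 26->slot 4; 48->slot 5
Table: [None, None, 2, None, 26, 48, None, None, None, None, 32]


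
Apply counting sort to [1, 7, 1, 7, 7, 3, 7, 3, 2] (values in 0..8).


Count array: [0, 2, 1, 2, 0, 0, 0, 4, 0]
Reconstruct: [1, 1, 2, 3, 3, 7, 7, 7, 7]


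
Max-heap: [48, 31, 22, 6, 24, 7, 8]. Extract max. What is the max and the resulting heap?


Max = 48
Replace root with last, heapify down
Resulting heap: [31, 24, 22, 6, 8, 7]


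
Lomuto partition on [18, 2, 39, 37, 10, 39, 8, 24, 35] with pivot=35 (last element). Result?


Elements <= 35 go left of pivot.
Result: [18, 2, 10, 8, 24, 35, 37, 39, 39], pivot at index 5


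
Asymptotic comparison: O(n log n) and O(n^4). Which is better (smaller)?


linearithmic grows slower than quartic
O(n log n) is asymptotically smaller; O(n^4) grows faster


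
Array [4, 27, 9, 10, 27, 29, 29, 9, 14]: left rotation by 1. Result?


Left rotate by 1: [27, 9, 10, 27, 29, 29, 9, 14, 4]


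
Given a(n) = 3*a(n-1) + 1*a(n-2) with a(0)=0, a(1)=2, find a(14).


Build bottom-up:
...a(12)=934560, a(13)=3086642, a(14)=3*3086642+1*934560=10194486


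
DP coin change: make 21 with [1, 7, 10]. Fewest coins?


dp[0]=0; dp[i]=1+min(dp[i-c] for c in coins)
...dp[16]=4, dp[17]=2, dp[18]=3, dp[19]=4, dp[20]=2, dp[21]=3
Minimum coins for 21 = 3


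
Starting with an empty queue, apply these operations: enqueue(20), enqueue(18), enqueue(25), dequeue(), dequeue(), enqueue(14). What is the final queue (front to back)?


enqueue(20) -> [20]
enqueue(18) -> [20, 18]
enqueue(25) -> [20, 18, 25]
dequeue() returns 20 -> [18, 25]
dequeue() returns 18 -> [25]
enqueue(14) -> [25, 14]
Final queue (front to back): [25, 14]


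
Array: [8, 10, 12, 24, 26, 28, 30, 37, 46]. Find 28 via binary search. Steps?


Search for 28:
[0,8] mid=4 arr[4]=26
[5,8] mid=6 arr[6]=30
[5,5] mid=5 arr[5]=28
Total: 3 comparisons


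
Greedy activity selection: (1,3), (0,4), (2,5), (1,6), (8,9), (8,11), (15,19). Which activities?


Greedy: pick earliest-ending, then skip overlaps.
Selected (3 activities): [(1, 3), (8, 9), (15, 19)]


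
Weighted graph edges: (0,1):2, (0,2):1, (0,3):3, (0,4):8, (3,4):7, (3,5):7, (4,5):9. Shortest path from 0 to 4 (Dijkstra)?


Dijkstra from 0:
Distances: {0: 0, 1: 2, 2: 1, 3: 3, 4: 8, 5: 10}
Shortest distance to 4 = 8, path = [0, 4]


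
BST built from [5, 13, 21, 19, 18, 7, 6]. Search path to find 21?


BST root = 5
Search for 21: compare at each node
Path: [5, 13, 21]


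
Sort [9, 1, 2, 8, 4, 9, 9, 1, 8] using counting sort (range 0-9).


Count array: [0, 2, 1, 0, 1, 0, 0, 0, 2, 3]
Reconstruct: [1, 1, 2, 4, 8, 8, 9, 9, 9]


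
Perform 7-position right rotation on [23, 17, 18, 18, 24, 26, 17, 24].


Right rotate by 7: [17, 18, 18, 24, 26, 17, 24, 23]


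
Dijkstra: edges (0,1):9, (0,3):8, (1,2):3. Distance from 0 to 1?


Dijkstra from 0:
Distances: {0: 0, 1: 9, 2: 12, 3: 8}
Shortest distance to 1 = 9, path = [0, 1]


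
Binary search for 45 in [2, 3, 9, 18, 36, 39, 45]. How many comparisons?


Search for 45:
[0,6] mid=3 arr[3]=18
[4,6] mid=5 arr[5]=39
[6,6] mid=6 arr[6]=45
Total: 3 comparisons


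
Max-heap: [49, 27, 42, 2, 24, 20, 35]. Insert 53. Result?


Append 53: [49, 27, 42, 2, 24, 20, 35, 53]
Bubble up: swap idx 7(53) with idx 3(2); swap idx 3(53) with idx 1(27); swap idx 1(53) with idx 0(49)
Result: [53, 49, 42, 27, 24, 20, 35, 2]


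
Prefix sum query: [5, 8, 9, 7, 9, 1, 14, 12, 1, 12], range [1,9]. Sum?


Prefix sums: [0, 5, 13, 22, 29, 38, 39, 53, 65, 66, 78]
Sum[1..9] = prefix[10] - prefix[1] = 78 - 5 = 73


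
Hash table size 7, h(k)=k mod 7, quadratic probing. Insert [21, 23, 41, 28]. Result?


Insertions: 21->slot 0; 23->slot 2; 41->slot 6; 28->slot 1
Table: [21, 28, 23, None, None, None, 41]


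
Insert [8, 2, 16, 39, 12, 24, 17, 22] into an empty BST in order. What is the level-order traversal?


Root = 8; build tree by BST insertion.
Level-Order traversal: [8, 2, 16, 12, 39, 24, 17, 22]


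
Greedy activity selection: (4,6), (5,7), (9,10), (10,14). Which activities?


Greedy: pick earliest-ending, then skip overlaps.
Selected (3 activities): [(4, 6), (9, 10), (10, 14)]


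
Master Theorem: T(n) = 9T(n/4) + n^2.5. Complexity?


a=9, b=4, c=2.5. log_4(9)=1.585 < c=2.5. Case 3: O(n^c) = O(n^2.500)
Complexity: O(n^2.500)


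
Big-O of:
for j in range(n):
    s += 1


Per nesting level: O(n) = O(n)
Complexity: O(n)


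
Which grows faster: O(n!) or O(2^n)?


exponential grows slower than factorial
O(2^n) is asymptotically smaller; O(n!) grows faster


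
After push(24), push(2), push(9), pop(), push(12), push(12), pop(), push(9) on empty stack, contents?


push(24) -> [24]
push(2) -> [24, 2]
push(9) -> [24, 2, 9]
pop() returns 9 -> [24, 2]
push(12) -> [24, 2, 12]
push(12) -> [24, 2, 12, 12]
pop() returns 12 -> [24, 2, 12]
push(9) -> [24, 2, 12, 9]
Final stack (bottom to top): [24, 2, 12, 9]


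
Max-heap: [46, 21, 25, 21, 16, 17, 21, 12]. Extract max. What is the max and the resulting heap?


Max = 46
Replace root with last, heapify down
Resulting heap: [25, 21, 21, 21, 16, 17, 12]


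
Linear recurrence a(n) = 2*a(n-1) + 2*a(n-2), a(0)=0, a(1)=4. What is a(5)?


Build bottom-up:
...a(3)=24, a(4)=64, a(5)=2*64+2*24=176


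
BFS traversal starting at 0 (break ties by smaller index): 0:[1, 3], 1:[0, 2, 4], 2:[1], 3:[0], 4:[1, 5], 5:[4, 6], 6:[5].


BFS queue: start with [0]
Visit order: [0, 1, 3, 2, 4, 5, 6]


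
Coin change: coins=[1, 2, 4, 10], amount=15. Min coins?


dp[0]=0; dp[i]=1+min(dp[i-c] for c in coins)
...dp[10]=1, dp[11]=2, dp[12]=2, dp[13]=3, dp[14]=2, dp[15]=3
Minimum coins for 15 = 3


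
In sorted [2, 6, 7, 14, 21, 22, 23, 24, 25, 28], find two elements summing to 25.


Two pointers: lo=0, hi=9
Found pair: (2, 23) summing to 25


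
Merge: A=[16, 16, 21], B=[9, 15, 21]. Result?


Compare heads, take smaller each step.
Merged: [9, 15, 16, 16, 21, 21]


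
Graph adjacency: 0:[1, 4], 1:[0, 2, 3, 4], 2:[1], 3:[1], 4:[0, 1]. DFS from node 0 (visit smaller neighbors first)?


DFS stack-based: start with [0]
Visit order: [0, 1, 2, 3, 4]


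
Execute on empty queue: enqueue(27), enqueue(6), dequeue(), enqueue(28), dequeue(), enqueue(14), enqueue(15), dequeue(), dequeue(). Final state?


enqueue(27) -> [27]
enqueue(6) -> [27, 6]
dequeue() returns 27 -> [6]
enqueue(28) -> [6, 28]
dequeue() returns 6 -> [28]
enqueue(14) -> [28, 14]
enqueue(15) -> [28, 14, 15]
dequeue() returns 28 -> [14, 15]
dequeue() returns 14 -> [15]
Final queue (front to back): [15]
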